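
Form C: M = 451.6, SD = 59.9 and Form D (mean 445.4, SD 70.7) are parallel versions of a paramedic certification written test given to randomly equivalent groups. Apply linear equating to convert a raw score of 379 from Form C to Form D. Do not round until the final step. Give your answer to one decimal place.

Linear equating: y = (SD_Y/SD_X)(x − M_X) + M_Y
y = (70.7/59.9)(379 − 451.6) + 445.4
y = 1.180301 × -72.6 + 445.4 = -85.6898 + 445.4 = 359.7

359.7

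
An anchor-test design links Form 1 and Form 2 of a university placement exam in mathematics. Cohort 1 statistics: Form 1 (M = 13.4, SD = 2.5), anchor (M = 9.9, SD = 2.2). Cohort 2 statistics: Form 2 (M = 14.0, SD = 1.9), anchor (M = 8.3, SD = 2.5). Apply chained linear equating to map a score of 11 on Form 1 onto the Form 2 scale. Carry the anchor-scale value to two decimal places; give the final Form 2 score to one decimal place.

13.6

Form 1 → anchor (Cohort 1): v = (2.2/2.5)(11 − 13.4) + 9.9 = 7.79
anchor → Form 2 (Cohort 2): y = (1.9/2.5)(7.79 − 8.3) + 14.0 = 13.6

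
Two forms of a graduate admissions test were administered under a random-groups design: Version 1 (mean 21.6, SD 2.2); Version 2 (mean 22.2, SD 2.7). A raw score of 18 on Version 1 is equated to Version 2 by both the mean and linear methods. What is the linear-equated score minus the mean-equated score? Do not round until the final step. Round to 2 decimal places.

-0.82

Mean-equated: 18 + (22.2 − 21.6) = 18.60
Linear-equated: (2.7/2.2)(18 − 21.6) + 22.2 = 17.782
Difference = 17.782 − 18.60 = -0.82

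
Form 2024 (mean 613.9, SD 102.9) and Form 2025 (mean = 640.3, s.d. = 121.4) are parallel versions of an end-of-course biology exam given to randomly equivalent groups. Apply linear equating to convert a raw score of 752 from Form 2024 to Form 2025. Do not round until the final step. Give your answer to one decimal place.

Linear equating: y = (SD_Y/SD_X)(x − M_X) + M_Y
y = (121.4/102.9)(752 − 613.9) + 640.3
y = 1.179786 × 138.1 + 640.3 = 162.9285 + 640.3 = 803.2

803.2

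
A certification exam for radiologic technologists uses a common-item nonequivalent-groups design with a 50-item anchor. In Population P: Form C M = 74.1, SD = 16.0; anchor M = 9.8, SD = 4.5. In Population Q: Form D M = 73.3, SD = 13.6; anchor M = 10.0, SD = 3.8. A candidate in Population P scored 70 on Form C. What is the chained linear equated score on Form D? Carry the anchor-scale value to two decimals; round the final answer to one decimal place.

Form C → anchor (Population P): v = (4.5/16.0)(70 − 74.1) + 9.8 = 8.65
anchor → Form D (Population Q): y = (13.6/3.8)(8.65 − 10.0) + 73.3 = 68.5

68.5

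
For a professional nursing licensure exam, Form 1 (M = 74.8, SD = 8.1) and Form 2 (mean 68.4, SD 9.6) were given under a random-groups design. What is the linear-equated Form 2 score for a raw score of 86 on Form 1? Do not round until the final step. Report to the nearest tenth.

81.7

Linear equating: y = (SD_Y/SD_X)(x − M_X) + M_Y
y = (9.6/8.1)(86 − 74.8) + 68.4
y = 1.185185 × 11.2 + 68.4 = 13.2741 + 68.4 = 81.7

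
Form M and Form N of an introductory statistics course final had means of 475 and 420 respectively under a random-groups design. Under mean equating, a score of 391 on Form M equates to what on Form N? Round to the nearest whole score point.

336

Mean equating: y = x + (M_Y − M_X) = 391 + (420 − 475) = 336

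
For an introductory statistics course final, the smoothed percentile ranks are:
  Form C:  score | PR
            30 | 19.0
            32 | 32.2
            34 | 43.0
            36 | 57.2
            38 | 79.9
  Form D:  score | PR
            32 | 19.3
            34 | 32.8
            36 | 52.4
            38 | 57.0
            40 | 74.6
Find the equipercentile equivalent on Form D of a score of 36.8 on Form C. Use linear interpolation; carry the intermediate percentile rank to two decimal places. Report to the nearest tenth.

PR of 36.8 on Form C: 57.2 + (36.8 − 36)/(38 − 36) × (79.9 − 57.2) = 66.28
On Form D, PR 66.28 falls between score 38 (PR 57.0) and 40 (PR 74.6).
Interpolate: 38 + (66.28 − 57.0)/(74.6 − 57.0) × (40 − 38) = 39.1

39.1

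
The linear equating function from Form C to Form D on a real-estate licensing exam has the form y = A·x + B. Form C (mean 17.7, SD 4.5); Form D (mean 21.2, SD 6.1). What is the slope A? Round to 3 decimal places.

A = SD_Y / SD_X = 6.1 / 4.5 = 1.356

1.356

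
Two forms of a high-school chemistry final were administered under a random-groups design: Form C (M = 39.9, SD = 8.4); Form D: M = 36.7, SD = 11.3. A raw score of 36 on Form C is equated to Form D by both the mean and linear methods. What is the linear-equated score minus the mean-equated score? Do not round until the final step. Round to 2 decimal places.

-1.35

Mean-equated: 36 + (36.7 − 39.9) = 32.80
Linear-equated: (11.3/8.4)(36 − 39.9) + 36.7 = 31.454
Difference = 31.454 − 32.80 = -1.35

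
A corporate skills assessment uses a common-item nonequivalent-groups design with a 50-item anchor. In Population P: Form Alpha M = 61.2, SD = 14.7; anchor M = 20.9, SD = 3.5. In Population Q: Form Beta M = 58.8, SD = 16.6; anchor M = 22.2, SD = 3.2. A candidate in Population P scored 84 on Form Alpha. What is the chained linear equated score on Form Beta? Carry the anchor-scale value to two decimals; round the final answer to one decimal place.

Form Alpha → anchor (Population P): v = (3.5/14.7)(84 − 61.2) + 20.9 = 26.33
anchor → Form Beta (Population Q): y = (16.6/3.2)(26.33 − 22.2) + 58.8 = 80.2

80.2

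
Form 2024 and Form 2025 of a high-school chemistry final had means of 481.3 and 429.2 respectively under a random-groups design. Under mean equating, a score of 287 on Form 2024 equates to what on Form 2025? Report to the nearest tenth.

234.9

Mean equating: y = x + (M_Y − M_X) = 287 + (429.2 − 481.3) = 234.9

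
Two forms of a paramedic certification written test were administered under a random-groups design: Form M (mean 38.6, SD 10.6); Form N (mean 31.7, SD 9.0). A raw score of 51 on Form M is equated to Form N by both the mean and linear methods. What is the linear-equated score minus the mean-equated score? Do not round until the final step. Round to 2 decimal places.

Mean-equated: 51 + (31.7 − 38.6) = 44.10
Linear-equated: (9.0/10.6)(51 − 38.6) + 31.7 = 42.228
Difference = 42.228 − 44.10 = -1.87

-1.87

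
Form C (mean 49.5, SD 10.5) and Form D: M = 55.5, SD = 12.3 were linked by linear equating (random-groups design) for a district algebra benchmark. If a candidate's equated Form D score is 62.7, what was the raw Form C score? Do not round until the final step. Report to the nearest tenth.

Invert y = (SD_Y/SD_X)(x − M_X) + M_Y:
x = (SD_X/SD_Y)(y − M_Y) + M_X = (10.5/12.3)(62.7 − 55.5) + 49.5
x = 0.853659 × 7.200 + 49.5 = 55.6

55.6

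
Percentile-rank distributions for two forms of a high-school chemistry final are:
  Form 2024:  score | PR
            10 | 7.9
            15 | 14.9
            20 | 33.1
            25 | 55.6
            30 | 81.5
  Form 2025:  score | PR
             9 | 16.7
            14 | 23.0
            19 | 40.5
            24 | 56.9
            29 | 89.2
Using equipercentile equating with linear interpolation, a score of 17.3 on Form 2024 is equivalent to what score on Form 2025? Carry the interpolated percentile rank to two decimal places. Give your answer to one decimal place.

PR of 17.3 on Form 2024: 14.9 + (17.3 − 15)/(20 − 15) × (33.1 − 14.9) = 23.27
On Form 2025, PR 23.27 falls between score 14 (PR 23.0) and 19 (PR 40.5).
Interpolate: 14 + (23.27 − 23.0)/(40.5 − 23.0) × (19 − 14) = 14.1

14.1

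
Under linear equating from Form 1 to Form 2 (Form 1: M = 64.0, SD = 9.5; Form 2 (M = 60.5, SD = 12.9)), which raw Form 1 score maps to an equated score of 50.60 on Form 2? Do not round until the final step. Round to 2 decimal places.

56.71

Invert y = (SD_Y/SD_X)(x − M_X) + M_Y:
x = (SD_X/SD_Y)(y − M_Y) + M_X = (9.5/12.9)(50.60 − 60.5) + 64.0
x = 0.736434 × -9.900 + 64.0 = 56.71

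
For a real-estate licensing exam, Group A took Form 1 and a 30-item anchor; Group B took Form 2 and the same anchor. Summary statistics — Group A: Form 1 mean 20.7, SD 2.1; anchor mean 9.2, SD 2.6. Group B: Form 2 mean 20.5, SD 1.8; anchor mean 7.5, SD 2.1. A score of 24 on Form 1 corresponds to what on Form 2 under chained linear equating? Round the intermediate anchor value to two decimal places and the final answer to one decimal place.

Form 1 → anchor (Group A): v = (2.6/2.1)(24 − 20.7) + 9.2 = 13.29
anchor → Form 2 (Group B): y = (1.8/2.1)(13.29 − 7.5) + 20.5 = 25.5

25.5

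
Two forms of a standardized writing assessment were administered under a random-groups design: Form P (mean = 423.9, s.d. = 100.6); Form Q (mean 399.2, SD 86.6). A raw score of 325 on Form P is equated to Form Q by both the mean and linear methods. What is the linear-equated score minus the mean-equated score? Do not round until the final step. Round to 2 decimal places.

13.76

Mean-equated: 325 + (399.2 − 423.9) = 300.30
Linear-equated: (86.6/100.6)(325 − 423.9) + 399.2 = 314.063
Difference = 314.063 − 300.30 = 13.76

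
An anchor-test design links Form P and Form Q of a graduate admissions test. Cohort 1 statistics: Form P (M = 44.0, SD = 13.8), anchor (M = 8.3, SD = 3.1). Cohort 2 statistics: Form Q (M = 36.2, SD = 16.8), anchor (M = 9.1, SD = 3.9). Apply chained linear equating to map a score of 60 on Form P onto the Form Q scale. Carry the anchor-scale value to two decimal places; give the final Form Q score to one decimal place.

Form P → anchor (Cohort 1): v = (3.1/13.8)(60 − 44.0) + 8.3 = 11.89
anchor → Form Q (Cohort 2): y = (16.8/3.9)(11.89 − 9.1) + 36.2 = 48.2

48.2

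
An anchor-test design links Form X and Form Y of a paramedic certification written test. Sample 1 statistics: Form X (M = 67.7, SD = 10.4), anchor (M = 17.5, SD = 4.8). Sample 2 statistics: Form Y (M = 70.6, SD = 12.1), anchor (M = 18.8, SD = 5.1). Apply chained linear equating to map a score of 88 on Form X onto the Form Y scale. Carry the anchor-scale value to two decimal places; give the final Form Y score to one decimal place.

Form X → anchor (Sample 1): v = (4.8/10.4)(88 − 67.7) + 17.5 = 26.87
anchor → Form Y (Sample 2): y = (12.1/5.1)(26.87 − 18.8) + 70.6 = 89.7

89.7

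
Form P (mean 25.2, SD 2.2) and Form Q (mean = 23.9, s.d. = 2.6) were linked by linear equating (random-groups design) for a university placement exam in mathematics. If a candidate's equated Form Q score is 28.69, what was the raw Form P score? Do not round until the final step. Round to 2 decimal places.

Invert y = (SD_Y/SD_X)(x − M_X) + M_Y:
x = (SD_X/SD_Y)(y − M_Y) + M_X = (2.2/2.6)(28.69 − 23.9) + 25.2
x = 0.846154 × 4.790 + 25.2 = 29.25

29.25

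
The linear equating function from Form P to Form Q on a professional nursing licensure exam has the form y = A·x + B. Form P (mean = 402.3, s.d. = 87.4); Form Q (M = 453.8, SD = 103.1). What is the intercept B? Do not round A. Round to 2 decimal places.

-20.77

A = SD_Y / SD_X = 103.1 / 87.4 = 1.179634
B = M_Y − A·M_X = 453.8 − 1.179634 × 402.3 = -20.77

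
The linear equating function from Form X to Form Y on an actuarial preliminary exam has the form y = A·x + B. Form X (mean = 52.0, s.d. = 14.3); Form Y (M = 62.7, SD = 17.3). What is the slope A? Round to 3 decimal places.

1.210

A = SD_Y / SD_X = 17.3 / 14.3 = 1.210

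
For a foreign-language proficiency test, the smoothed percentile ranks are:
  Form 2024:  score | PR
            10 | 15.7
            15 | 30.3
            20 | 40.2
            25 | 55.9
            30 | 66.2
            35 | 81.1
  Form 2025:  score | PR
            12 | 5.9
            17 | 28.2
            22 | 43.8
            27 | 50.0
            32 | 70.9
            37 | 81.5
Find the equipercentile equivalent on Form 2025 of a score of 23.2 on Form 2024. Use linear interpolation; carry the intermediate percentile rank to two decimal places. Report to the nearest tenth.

27.1

PR of 23.2 on Form 2024: 40.2 + (23.2 − 20)/(25 − 20) × (55.9 − 40.2) = 50.25
On Form 2025, PR 50.25 falls between score 27 (PR 50.0) and 32 (PR 70.9).
Interpolate: 27 + (50.25 − 50.0)/(70.9 − 50.0) × (32 − 27) = 27.1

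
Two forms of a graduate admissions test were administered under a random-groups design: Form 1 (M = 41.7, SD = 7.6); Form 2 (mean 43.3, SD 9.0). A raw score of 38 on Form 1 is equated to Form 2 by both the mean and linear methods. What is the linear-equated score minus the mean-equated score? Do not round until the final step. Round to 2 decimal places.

Mean-equated: 38 + (43.3 − 41.7) = 39.60
Linear-equated: (9.0/7.6)(38 − 41.7) + 43.3 = 38.918
Difference = 38.918 − 39.60 = -0.68

-0.68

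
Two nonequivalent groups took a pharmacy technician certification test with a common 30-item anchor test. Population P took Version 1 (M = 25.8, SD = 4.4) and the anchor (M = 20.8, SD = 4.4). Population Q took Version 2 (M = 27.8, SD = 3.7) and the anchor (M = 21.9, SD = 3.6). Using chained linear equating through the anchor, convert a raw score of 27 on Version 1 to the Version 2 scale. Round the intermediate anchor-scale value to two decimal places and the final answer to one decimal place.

Version 1 → anchor (Population P): v = (4.4/4.4)(27 − 25.8) + 20.8 = 22.00
anchor → Version 2 (Population Q): y = (3.7/3.6)(22.00 − 21.9) + 27.8 = 27.9

27.9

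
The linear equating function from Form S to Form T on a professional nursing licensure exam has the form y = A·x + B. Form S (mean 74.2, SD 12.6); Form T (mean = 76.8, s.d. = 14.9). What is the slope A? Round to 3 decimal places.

1.183

A = SD_Y / SD_X = 14.9 / 12.6 = 1.183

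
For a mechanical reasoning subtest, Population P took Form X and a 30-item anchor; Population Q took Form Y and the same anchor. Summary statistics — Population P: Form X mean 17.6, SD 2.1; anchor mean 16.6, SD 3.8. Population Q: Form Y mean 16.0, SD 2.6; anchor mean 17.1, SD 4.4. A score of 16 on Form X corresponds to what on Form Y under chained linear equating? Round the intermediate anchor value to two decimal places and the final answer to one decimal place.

14.0

Form X → anchor (Population P): v = (3.8/2.1)(16 − 17.6) + 16.6 = 13.70
anchor → Form Y (Population Q): y = (2.6/4.4)(13.70 − 17.1) + 16.0 = 14.0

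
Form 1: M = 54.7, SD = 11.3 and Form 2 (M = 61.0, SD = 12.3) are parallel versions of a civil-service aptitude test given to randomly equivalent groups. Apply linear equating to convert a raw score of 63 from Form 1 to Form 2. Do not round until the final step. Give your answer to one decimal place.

Linear equating: y = (SD_Y/SD_X)(x − M_X) + M_Y
y = (12.3/11.3)(63 − 54.7) + 61.0
y = 1.088496 × 8.3 + 61.0 = 9.0345 + 61.0 = 70.0

70.0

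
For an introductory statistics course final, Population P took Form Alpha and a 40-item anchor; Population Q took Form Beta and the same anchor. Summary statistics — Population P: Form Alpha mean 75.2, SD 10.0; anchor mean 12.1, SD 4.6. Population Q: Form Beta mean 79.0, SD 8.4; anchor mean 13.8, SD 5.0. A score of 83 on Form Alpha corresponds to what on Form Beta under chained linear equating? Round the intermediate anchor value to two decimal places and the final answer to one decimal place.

Form Alpha → anchor (Population P): v = (4.6/10.0)(83 − 75.2) + 12.1 = 15.69
anchor → Form Beta (Population Q): y = (8.4/5.0)(15.69 − 13.8) + 79.0 = 82.2

82.2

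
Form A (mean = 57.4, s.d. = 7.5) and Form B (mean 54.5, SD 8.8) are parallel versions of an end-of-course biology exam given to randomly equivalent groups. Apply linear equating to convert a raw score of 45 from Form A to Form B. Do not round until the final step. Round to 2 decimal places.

Linear equating: y = (SD_Y/SD_X)(x − M_X) + M_Y
y = (8.8/7.5)(45 − 57.4) + 54.5
y = 1.173333 × -12.4 + 54.5 = -14.5493 + 54.5 = 39.95

39.95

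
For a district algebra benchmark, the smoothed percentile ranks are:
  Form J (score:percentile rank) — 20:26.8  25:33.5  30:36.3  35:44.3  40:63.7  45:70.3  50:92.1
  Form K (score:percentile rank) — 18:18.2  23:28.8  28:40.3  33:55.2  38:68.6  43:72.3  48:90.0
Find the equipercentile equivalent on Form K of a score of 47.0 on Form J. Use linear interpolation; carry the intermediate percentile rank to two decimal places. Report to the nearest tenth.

PR of 47.0 on Form J: 70.3 + (47.0 − 45)/(50 − 45) × (92.1 − 70.3) = 79.02
On Form K, PR 79.02 falls between score 43 (PR 72.3) and 48 (PR 90.0).
Interpolate: 43 + (79.02 − 72.3)/(90.0 − 72.3) × (48 − 43) = 44.9

44.9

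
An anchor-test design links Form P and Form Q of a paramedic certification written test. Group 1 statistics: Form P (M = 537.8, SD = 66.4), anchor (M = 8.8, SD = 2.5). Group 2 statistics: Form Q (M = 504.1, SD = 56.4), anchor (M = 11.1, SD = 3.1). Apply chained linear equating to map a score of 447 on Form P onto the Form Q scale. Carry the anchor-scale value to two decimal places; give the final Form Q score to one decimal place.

Form P → anchor (Group 1): v = (2.5/66.4)(447 − 537.8) + 8.8 = 5.38
anchor → Form Q (Group 2): y = (56.4/3.1)(5.38 − 11.1) + 504.1 = 400.0

400.0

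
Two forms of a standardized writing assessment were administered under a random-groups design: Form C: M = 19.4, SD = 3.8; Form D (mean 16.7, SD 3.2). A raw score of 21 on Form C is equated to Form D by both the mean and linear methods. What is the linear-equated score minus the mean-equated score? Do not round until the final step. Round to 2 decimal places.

-0.25

Mean-equated: 21 + (16.7 − 19.4) = 18.30
Linear-equated: (3.2/3.8)(21 − 19.4) + 16.7 = 18.047
Difference = 18.047 − 18.30 = -0.25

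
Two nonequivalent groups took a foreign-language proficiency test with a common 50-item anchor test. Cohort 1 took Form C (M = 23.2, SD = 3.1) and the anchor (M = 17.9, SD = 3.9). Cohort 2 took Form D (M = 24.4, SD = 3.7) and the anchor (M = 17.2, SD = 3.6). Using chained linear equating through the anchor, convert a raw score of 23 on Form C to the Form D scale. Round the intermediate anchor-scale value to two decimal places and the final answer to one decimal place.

Form C → anchor (Cohort 1): v = (3.9/3.1)(23 − 23.2) + 17.9 = 17.65
anchor → Form D (Cohort 2): y = (3.7/3.6)(17.65 − 17.2) + 24.4 = 24.9

24.9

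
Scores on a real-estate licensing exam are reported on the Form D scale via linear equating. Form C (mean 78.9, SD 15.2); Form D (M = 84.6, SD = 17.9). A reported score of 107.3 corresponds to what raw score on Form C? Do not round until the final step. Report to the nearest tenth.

98.2

Invert y = (SD_Y/SD_X)(x − M_X) + M_Y:
x = (SD_X/SD_Y)(y − M_Y) + M_X = (15.2/17.9)(107.3 − 84.6) + 78.9
x = 0.849162 × 22.700 + 78.9 = 98.2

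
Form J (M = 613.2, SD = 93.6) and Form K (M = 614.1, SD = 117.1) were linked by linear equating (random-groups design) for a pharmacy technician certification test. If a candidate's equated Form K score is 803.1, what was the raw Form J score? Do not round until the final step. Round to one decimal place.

764.3

Invert y = (SD_Y/SD_X)(x − M_X) + M_Y:
x = (SD_X/SD_Y)(y − M_Y) + M_X = (93.6/117.1)(803.1 − 614.1) + 613.2
x = 0.799317 × 189.000 + 613.2 = 764.3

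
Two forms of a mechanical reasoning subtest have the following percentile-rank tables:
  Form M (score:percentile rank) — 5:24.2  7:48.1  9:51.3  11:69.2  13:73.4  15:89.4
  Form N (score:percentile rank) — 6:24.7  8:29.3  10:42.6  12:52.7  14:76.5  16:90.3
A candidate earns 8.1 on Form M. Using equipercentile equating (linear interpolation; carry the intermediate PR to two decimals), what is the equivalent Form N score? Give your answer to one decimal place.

11.4

PR of 8.1 on Form M: 48.1 + (8.1 − 7)/(9 − 7) × (51.3 − 48.1) = 49.86
On Form N, PR 49.86 falls between score 10 (PR 42.6) and 12 (PR 52.7).
Interpolate: 10 + (49.86 − 42.6)/(52.7 − 42.6) × (12 − 10) = 11.4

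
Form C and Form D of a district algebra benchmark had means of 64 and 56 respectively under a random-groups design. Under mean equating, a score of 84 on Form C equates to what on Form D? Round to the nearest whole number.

Mean equating: y = x + (M_Y − M_X) = 84 + (56 − 64) = 76

76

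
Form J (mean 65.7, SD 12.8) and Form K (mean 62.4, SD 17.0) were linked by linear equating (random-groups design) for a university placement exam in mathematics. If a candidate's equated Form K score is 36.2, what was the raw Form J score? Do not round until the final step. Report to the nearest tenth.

46.0

Invert y = (SD_Y/SD_X)(x − M_X) + M_Y:
x = (SD_X/SD_Y)(y − M_Y) + M_X = (12.8/17.0)(36.2 − 62.4) + 65.7
x = 0.752941 × -26.200 + 65.7 = 46.0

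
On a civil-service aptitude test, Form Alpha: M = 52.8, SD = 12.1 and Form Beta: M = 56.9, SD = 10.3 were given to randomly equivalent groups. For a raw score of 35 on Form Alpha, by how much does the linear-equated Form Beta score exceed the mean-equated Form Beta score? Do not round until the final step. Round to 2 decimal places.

Mean-equated: 35 + (56.9 − 52.8) = 39.10
Linear-equated: (10.3/12.1)(35 − 52.8) + 56.9 = 41.748
Difference = 41.748 − 39.10 = 2.65

2.65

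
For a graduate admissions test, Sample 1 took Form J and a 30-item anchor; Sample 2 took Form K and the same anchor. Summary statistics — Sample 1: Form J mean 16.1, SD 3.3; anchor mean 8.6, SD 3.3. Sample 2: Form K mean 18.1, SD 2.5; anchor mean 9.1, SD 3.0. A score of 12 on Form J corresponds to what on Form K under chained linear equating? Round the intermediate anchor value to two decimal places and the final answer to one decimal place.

14.3

Form J → anchor (Sample 1): v = (3.3/3.3)(12 − 16.1) + 8.6 = 4.50
anchor → Form K (Sample 2): y = (2.5/3.0)(4.50 − 9.1) + 18.1 = 14.3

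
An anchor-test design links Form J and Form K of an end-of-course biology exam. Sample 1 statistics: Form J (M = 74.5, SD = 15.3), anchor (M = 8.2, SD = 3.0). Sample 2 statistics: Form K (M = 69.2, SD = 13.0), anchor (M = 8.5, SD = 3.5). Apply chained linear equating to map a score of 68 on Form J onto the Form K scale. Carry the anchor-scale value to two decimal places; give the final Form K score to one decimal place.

Form J → anchor (Sample 1): v = (3.0/15.3)(68 − 74.5) + 8.2 = 6.93
anchor → Form K (Sample 2): y = (13.0/3.5)(6.93 − 8.5) + 69.2 = 63.4

63.4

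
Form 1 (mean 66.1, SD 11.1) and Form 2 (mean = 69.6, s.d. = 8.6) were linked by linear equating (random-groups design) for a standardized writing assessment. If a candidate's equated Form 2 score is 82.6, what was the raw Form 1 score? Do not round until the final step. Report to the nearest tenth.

Invert y = (SD_Y/SD_X)(x − M_X) + M_Y:
x = (SD_X/SD_Y)(y − M_Y) + M_X = (11.1/8.6)(82.6 − 69.6) + 66.1
x = 1.290698 × 13.000 + 66.1 = 82.9

82.9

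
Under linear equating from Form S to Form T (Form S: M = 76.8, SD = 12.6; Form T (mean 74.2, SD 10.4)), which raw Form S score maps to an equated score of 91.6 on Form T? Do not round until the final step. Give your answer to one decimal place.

97.9

Invert y = (SD_Y/SD_X)(x − M_X) + M_Y:
x = (SD_X/SD_Y)(y − M_Y) + M_X = (12.6/10.4)(91.6 − 74.2) + 76.8
x = 1.211538 × 17.400 + 76.8 = 97.9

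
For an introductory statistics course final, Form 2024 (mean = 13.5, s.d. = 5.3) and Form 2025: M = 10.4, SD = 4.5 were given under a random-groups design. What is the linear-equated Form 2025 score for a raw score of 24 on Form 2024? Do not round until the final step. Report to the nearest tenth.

Linear equating: y = (SD_Y/SD_X)(x − M_X) + M_Y
y = (4.5/5.3)(24 − 13.5) + 10.4
y = 0.849057 × 10.5 + 10.4 = 8.9151 + 10.4 = 19.3

19.3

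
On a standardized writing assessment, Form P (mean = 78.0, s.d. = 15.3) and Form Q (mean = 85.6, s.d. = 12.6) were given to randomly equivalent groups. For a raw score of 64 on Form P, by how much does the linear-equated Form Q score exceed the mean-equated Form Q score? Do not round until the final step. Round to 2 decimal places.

Mean-equated: 64 + (85.6 − 78.0) = 71.60
Linear-equated: (12.6/15.3)(64 − 78.0) + 85.6 = 74.071
Difference = 74.071 − 71.60 = 2.47

2.47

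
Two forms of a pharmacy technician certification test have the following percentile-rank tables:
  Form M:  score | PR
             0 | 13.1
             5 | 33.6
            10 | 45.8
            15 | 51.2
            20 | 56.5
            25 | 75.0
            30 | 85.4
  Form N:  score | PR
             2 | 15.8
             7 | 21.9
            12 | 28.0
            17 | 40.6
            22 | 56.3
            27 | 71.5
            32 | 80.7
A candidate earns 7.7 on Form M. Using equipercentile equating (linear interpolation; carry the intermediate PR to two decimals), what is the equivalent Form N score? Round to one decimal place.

16.8

PR of 7.7 on Form M: 33.6 + (7.7 − 5)/(10 − 5) × (45.8 − 33.6) = 40.19
On Form N, PR 40.19 falls between score 12 (PR 28.0) and 17 (PR 40.6).
Interpolate: 12 + (40.19 − 28.0)/(40.6 − 28.0) × (17 − 12) = 16.8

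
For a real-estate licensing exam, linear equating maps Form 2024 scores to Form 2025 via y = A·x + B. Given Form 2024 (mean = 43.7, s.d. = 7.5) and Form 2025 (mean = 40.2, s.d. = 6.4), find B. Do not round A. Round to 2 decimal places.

A = SD_Y / SD_X = 6.4 / 7.5 = 0.853333
B = M_Y − A·M_X = 40.2 − 0.853333 × 43.7 = 2.91

2.91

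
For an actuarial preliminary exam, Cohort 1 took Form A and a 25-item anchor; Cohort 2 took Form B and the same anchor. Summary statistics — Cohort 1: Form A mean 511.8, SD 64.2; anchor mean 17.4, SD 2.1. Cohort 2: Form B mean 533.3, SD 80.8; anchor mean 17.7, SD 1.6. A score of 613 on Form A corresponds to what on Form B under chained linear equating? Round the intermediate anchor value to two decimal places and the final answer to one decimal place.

685.3

Form A → anchor (Cohort 1): v = (2.1/64.2)(613 − 511.8) + 17.4 = 20.71
anchor → Form B (Cohort 2): y = (80.8/1.6)(20.71 − 17.7) + 533.3 = 685.3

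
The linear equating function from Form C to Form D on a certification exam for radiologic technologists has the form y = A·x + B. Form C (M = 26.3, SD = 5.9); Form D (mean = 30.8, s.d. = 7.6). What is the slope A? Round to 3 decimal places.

1.288

A = SD_Y / SD_X = 7.6 / 5.9 = 1.288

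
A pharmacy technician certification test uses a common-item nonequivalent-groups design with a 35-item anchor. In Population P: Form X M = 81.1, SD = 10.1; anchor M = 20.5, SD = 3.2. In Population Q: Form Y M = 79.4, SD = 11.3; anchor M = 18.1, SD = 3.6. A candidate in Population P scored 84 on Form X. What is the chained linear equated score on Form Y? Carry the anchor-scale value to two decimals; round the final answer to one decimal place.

Form X → anchor (Population P): v = (3.2/10.1)(84 − 81.1) + 20.5 = 21.42
anchor → Form Y (Population Q): y = (11.3/3.6)(21.42 − 18.1) + 79.4 = 89.8

89.8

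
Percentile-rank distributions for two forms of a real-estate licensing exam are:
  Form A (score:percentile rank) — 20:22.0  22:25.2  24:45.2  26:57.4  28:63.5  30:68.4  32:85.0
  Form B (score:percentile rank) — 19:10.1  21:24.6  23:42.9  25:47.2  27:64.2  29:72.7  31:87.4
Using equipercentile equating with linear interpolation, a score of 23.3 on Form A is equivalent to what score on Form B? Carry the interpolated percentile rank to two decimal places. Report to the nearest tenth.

PR of 23.3 on Form A: 25.2 + (23.3 − 22)/(24 − 22) × (45.2 − 25.2) = 38.20
On Form B, PR 38.20 falls between score 21 (PR 24.6) and 23 (PR 42.9).
Interpolate: 21 + (38.20 − 24.6)/(42.9 − 24.6) × (23 − 21) = 22.5

22.5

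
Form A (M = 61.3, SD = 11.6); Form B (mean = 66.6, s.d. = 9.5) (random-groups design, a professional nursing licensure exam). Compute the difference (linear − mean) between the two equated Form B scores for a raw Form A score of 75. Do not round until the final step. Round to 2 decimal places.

Mean-equated: 75 + (66.6 − 61.3) = 80.30
Linear-equated: (9.5/11.6)(75 − 61.3) + 66.6 = 77.820
Difference = 77.820 − 80.30 = -2.48

-2.48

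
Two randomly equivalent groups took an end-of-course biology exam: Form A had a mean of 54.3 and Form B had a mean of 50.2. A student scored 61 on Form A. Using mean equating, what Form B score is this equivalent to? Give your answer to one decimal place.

Mean equating: y = x + (M_Y − M_X) = 61 + (50.2 − 54.3) = 56.9

56.9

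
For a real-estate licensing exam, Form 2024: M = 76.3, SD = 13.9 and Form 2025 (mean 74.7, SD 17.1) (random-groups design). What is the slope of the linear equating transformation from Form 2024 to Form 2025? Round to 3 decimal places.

A = SD_Y / SD_X = 17.1 / 13.9 = 1.230

1.230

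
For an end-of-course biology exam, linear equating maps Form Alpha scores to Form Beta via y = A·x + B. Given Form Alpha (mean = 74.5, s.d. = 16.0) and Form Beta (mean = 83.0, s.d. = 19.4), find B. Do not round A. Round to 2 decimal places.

-7.33

A = SD_Y / SD_X = 19.4 / 16.0 = 1.212500
B = M_Y − A·M_X = 83.0 − 1.212500 × 74.5 = -7.33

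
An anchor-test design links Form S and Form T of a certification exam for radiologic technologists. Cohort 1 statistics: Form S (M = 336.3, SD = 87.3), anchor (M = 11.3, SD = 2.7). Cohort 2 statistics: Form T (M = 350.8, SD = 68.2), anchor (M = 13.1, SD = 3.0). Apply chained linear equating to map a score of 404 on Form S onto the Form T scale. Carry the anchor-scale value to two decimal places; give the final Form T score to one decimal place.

357.4

Form S → anchor (Cohort 1): v = (2.7/87.3)(404 − 336.3) + 11.3 = 13.39
anchor → Form T (Cohort 2): y = (68.2/3.0)(13.39 − 13.1) + 350.8 = 357.4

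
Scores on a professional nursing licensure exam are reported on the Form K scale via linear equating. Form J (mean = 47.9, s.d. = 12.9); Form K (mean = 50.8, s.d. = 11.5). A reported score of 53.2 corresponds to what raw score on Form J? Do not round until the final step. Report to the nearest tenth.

Invert y = (SD_Y/SD_X)(x − M_X) + M_Y:
x = (SD_X/SD_Y)(y − M_Y) + M_X = (12.9/11.5)(53.2 − 50.8) + 47.9
x = 1.121739 × 2.400 + 47.9 = 50.6

50.6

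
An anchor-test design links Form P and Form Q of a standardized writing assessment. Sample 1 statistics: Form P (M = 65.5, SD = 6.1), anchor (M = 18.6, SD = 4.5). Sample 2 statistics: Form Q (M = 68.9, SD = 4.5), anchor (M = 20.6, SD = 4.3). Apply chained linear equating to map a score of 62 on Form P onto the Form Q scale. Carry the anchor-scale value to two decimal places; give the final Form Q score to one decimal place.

64.1

Form P → anchor (Sample 1): v = (4.5/6.1)(62 − 65.5) + 18.6 = 16.02
anchor → Form Q (Sample 2): y = (4.5/4.3)(16.02 − 20.6) + 68.9 = 64.1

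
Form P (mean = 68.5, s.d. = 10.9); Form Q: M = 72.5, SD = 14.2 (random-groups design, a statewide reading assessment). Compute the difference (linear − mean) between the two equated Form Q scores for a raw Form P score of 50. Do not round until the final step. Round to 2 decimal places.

-5.60

Mean-equated: 50 + (72.5 − 68.5) = 54.00
Linear-equated: (14.2/10.9)(50 − 68.5) + 72.5 = 48.399
Difference = 48.399 − 54.00 = -5.60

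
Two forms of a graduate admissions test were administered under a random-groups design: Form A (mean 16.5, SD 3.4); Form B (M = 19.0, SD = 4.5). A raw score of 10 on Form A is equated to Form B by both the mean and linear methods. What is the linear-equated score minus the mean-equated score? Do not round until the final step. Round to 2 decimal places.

-2.10

Mean-equated: 10 + (19.0 − 16.5) = 12.50
Linear-equated: (4.5/3.4)(10 − 16.5) + 19.0 = 10.397
Difference = 10.397 − 12.50 = -2.10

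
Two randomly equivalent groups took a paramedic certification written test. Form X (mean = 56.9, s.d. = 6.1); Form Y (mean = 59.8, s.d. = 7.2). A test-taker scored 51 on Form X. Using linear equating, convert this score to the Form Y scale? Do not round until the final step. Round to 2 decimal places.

Linear equating: y = (SD_Y/SD_X)(x − M_X) + M_Y
y = (7.2/6.1)(51 − 56.9) + 59.8
y = 1.180328 × -5.9 + 59.8 = -6.9639 + 59.8 = 52.84

52.84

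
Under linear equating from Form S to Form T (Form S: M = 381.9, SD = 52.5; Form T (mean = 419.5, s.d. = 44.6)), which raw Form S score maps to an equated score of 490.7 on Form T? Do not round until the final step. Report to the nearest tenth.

Invert y = (SD_Y/SD_X)(x − M_X) + M_Y:
x = (SD_X/SD_Y)(y − M_Y) + M_X = (52.5/44.6)(490.7 − 419.5) + 381.9
x = 1.177130 × 71.200 + 381.9 = 465.7

465.7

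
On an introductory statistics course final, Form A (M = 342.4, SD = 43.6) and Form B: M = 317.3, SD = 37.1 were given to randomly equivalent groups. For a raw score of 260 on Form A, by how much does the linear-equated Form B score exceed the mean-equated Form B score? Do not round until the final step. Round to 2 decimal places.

12.28

Mean-equated: 260 + (317.3 − 342.4) = 234.90
Linear-equated: (37.1/43.6)(260 − 342.4) + 317.3 = 247.184
Difference = 247.184 − 234.90 = 12.28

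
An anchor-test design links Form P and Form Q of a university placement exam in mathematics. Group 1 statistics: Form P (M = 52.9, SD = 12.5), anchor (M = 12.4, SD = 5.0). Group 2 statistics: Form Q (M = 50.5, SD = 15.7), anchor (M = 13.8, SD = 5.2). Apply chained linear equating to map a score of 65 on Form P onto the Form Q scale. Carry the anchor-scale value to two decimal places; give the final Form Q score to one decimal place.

60.9

Form P → anchor (Group 1): v = (5.0/12.5)(65 − 52.9) + 12.4 = 17.24
anchor → Form Q (Group 2): y = (15.7/5.2)(17.24 − 13.8) + 50.5 = 60.9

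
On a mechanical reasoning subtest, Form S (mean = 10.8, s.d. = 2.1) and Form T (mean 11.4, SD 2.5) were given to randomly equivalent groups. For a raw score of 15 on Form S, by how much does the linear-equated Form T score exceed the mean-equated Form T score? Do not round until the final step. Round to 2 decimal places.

0.80

Mean-equated: 15 + (11.4 − 10.8) = 15.60
Linear-equated: (2.5/2.1)(15 − 10.8) + 11.4 = 16.400
Difference = 16.400 − 15.60 = 0.80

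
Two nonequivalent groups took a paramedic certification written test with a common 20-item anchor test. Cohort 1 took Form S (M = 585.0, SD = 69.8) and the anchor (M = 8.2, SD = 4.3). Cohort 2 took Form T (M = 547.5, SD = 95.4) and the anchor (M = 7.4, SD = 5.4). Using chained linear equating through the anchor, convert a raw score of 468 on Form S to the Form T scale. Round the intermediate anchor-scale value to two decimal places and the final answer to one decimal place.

434.3

Form S → anchor (Cohort 1): v = (4.3/69.8)(468 − 585.0) + 8.2 = 0.99
anchor → Form T (Cohort 2): y = (95.4/5.4)(0.99 − 7.4) + 547.5 = 434.3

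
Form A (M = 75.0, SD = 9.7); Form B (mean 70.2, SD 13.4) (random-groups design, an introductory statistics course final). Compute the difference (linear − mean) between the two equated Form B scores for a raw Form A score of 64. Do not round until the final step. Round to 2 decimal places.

Mean-equated: 64 + (70.2 − 75.0) = 59.20
Linear-equated: (13.4/9.7)(64 − 75.0) + 70.2 = 55.004
Difference = 55.004 − 59.20 = -4.20

-4.20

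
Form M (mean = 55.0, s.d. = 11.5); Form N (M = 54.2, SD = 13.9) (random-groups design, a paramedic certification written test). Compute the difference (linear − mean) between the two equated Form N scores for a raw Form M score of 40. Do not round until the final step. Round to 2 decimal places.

-3.13

Mean-equated: 40 + (54.2 − 55.0) = 39.20
Linear-equated: (13.9/11.5)(40 − 55.0) + 54.2 = 36.070
Difference = 36.070 − 39.20 = -3.13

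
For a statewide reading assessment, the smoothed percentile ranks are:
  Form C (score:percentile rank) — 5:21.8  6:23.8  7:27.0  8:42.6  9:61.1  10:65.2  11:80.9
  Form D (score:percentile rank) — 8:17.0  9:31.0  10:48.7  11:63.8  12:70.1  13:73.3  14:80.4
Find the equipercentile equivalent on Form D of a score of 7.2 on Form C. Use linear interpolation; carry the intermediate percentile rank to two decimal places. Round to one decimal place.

PR of 7.2 on Form C: 27.0 + (7.2 − 7)/(8 − 7) × (42.6 − 27.0) = 30.12
On Form D, PR 30.12 falls between score 8 (PR 17.0) and 9 (PR 31.0).
Interpolate: 8 + (30.12 − 17.0)/(31.0 − 17.0) × (9 − 8) = 8.9

8.9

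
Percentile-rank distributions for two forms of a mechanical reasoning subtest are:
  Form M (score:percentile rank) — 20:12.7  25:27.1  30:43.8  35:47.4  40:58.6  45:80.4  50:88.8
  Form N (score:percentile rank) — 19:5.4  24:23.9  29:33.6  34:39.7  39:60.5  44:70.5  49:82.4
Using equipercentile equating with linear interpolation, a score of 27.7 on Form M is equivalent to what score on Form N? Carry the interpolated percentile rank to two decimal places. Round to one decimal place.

31.1

PR of 27.7 on Form M: 27.1 + (27.7 − 25)/(30 − 25) × (43.8 − 27.1) = 36.12
On Form N, PR 36.12 falls between score 29 (PR 33.6) and 34 (PR 39.7).
Interpolate: 29 + (36.12 − 33.6)/(39.7 − 33.6) × (34 − 29) = 31.1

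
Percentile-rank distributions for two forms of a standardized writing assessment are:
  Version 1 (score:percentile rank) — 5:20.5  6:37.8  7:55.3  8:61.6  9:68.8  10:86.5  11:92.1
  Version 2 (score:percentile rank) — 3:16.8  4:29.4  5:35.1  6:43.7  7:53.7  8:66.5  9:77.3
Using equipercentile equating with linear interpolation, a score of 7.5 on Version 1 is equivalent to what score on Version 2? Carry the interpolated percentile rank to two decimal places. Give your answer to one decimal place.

7.4

PR of 7.5 on Version 1: 55.3 + (7.5 − 7)/(8 − 7) × (61.6 − 55.3) = 58.45
On Version 2, PR 58.45 falls between score 7 (PR 53.7) and 8 (PR 66.5).
Interpolate: 7 + (58.45 − 53.7)/(66.5 − 53.7) × (8 − 7) = 7.4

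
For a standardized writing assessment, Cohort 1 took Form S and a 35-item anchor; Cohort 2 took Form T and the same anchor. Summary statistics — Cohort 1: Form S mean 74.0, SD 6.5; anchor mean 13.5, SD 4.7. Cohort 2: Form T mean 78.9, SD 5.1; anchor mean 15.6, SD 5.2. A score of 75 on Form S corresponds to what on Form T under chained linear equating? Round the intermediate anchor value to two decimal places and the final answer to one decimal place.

77.5

Form S → anchor (Cohort 1): v = (4.7/6.5)(75 − 74.0) + 13.5 = 14.22
anchor → Form T (Cohort 2): y = (5.1/5.2)(14.22 − 15.6) + 78.9 = 77.5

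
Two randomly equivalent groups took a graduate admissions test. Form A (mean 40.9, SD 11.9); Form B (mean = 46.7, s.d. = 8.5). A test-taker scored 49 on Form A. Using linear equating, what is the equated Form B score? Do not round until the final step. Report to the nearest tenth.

52.5

Linear equating: y = (SD_Y/SD_X)(x − M_X) + M_Y
y = (8.5/11.9)(49 − 40.9) + 46.7
y = 0.714286 × 8.1 + 46.7 = 5.7857 + 46.7 = 52.5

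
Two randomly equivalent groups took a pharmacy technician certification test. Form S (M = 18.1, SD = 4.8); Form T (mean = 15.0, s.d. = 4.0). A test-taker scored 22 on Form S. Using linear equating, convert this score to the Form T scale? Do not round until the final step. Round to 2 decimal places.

18.25

Linear equating: y = (SD_Y/SD_X)(x − M_X) + M_Y
y = (4.0/4.8)(22 − 18.1) + 15.0
y = 0.833333 × 3.9 + 15.0 = 3.2500 + 15.0 = 18.25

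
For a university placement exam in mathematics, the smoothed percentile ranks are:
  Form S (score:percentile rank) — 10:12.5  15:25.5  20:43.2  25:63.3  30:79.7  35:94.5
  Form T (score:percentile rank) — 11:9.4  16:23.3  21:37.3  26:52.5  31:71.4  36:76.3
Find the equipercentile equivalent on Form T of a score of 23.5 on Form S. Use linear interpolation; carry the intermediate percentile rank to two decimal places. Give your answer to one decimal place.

27.3

PR of 23.5 on Form S: 43.2 + (23.5 − 20)/(25 − 20) × (63.3 − 43.2) = 57.27
On Form T, PR 57.27 falls between score 26 (PR 52.5) and 31 (PR 71.4).
Interpolate: 26 + (57.27 − 52.5)/(71.4 − 52.5) × (31 − 26) = 27.3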